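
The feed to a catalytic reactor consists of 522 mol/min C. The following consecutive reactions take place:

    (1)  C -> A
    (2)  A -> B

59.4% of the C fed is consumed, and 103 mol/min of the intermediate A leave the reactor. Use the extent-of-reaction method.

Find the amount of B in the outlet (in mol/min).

Conversion of C: C consumed = 1ξ₁ = 0.594 × 522 → ξ₁ = 310.1 mol/min.
A balance: n_A = 0 + 1ξ₁ − 1ξ₂ = 103 → ξ₂ = (1·310.1 − 103)/1 = 207.1 mol/min.
Outlet amounts (n = n₀ + Σ ν·ξ):
  C: 522 − 1(310.1) = 211.9
  A: 0 + 1(310.1) − 1(207.1) = 103
  B: 0 + 1(207.1) = 207.1

207 mol/min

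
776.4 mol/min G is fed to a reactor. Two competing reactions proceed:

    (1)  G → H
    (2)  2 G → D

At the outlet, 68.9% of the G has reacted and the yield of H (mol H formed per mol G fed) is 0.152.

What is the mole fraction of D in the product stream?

0.367

Yield of H: 1ξ₁ / 776.4 = 0.152 → ξ₁ = 118 mol/min.
Conversion of G: 1ξ₁ + 2ξ₂ = 0.689 × 776.4 = 534.9 → ξ₂ = 208.5 mol/min.
Outlet amounts (n = n₀ + Σ ν·ξ):
  G: 776.4 − 1(118) − 2(208.5) = 241.5
  H: 0 + 1(118) = 118
  D: 0 + 1(208.5) = 208.5
Total out = 567.9 mol/min; y_D = 208.5 / 567.9 = 0.3671.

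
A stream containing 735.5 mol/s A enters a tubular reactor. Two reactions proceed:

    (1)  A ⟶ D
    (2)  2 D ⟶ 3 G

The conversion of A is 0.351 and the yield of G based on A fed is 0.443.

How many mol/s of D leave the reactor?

Conversion of A: A consumed = 1ξ₁ = 0.351 × 735.5 → ξ₁ = 258.2 mol/s.
Yield of G: 3ξ₂ / 735.5 = 0.443 → ξ₂ = 108.6 mol/s.
Outlet amounts (n = n₀ + Σ ν·ξ):
  A: 735.5 − 1(258.2) = 477.3
  D: 0 + 1(258.2) − 2(108.6) = 40.94
  G: 0 + 3(108.6) = 325.8

40.9 mol/s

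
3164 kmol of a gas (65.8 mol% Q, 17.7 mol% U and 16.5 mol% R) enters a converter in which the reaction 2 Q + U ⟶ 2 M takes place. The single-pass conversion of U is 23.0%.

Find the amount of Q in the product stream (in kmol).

1820 kmol

U reacted = 0.23 × 560 = 128.8 kmol; ν_U = −1, so ξ = 128.8/1 = 128.8 kmol.
Outlet amounts (n = n₀ + ν ξ):
  Q: 2082 − 2(128.8) = 1824
  U: 560 − 1(128.8) = 431.2
  M: 0 + 2(128.8) = 257.6
  R: 522.1 (inert)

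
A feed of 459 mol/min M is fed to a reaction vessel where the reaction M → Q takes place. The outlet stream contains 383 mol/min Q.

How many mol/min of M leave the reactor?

For Q: n = n₀ + 1ξ → 383 = 0 + 1ξ, giving ξ = 383 mol/min.
Outlet amounts (n = n₀ + ν ξ):
  M: 459 − 1(383) = 76
  Q: 0 + 1(383) = 383

76 mol/min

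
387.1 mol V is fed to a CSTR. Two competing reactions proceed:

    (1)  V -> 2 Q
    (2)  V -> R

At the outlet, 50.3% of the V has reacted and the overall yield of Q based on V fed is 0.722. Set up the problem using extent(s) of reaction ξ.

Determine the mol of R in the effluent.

Yield of Q: 2ξ₁ / 387.1 = 0.722 → ξ₁ = 139.7 mol.
Conversion of V: 1ξ₁ + 1ξ₂ = 0.503 × 387.1 = 194.7 → ξ₂ = 54.97 mol.
Outlet amounts (n = n₀ + Σ ν·ξ):
  V: 387.1 − 1(139.7) − 1(54.97) = 192.4
  Q: 0 + 2(139.7) = 279.5
  R: 0 + 1(54.97) = 54.97

55 mol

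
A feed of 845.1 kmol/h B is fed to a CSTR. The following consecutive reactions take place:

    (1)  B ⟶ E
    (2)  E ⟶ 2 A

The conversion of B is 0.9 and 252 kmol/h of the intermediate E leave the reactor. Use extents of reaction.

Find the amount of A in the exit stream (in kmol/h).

1020 kmol/h

Conversion of B: B consumed = 1ξ₁ = 0.9 × 845.1 → ξ₁ = 760.6 kmol/h.
E balance: n_E = 0 + 1ξ₁ − 1ξ₂ = 252 → ξ₂ = (1·760.6 − 252)/1 = 508.6 kmol/h.
Outlet amounts (n = n₀ + Σ ν·ξ):
  B: 845.1 − 1(760.6) = 84.51
  E: 0 + 1(760.6) − 1(508.6) = 252
  A: 0 + 2(508.6) = 1017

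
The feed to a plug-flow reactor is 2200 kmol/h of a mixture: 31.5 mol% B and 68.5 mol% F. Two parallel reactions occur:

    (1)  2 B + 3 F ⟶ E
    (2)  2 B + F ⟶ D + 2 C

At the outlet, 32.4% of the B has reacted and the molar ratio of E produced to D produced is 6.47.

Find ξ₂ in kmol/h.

Conversion of B: B consumed = 0.324 × 693 = 224.5 kmol/h = 2ξ₁ + 2ξ₂.
Selectivity: 1ξ₁ / (1ξ₂) = 6.47 → ξ₁ = 6.47 ξ₂.
Substitute: (2·6.47 + 2) ξ₂ = 224.5 → ξ₂ = 15.03 kmol/h, ξ₁ = 97.24 kmol/h.
Outlet amounts (n = n₀ + Σ ν·ξ):
  B: 693 − 2(97.24) − 2(15.03) = 468.5
  F: 1507 − 3(97.24) − 1(15.03) = 1200
  E: 0 + 1(97.24) = 97.24
  D: 0 + 1(15.03) = 15.03
  C: 0 + 2(15.03) = 30.06

ξ₂ = 15 kmol/h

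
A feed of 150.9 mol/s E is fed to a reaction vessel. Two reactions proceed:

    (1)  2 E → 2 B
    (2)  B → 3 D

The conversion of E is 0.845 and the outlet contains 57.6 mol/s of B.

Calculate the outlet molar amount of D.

210 mol/s

Conversion of E: E consumed = 2ξ₁ = 0.845 × 150.9 → ξ₁ = 63.76 mol/s.
B balance: n_B = 0 + 2ξ₁ − 1ξ₂ = 57.6 → ξ₂ = (2·63.76 − 57.6)/1 = 69.91 mol/s.
Outlet amounts (n = n₀ + Σ ν·ξ):
  E: 150.9 − 2(63.76) = 23.39
  B: 0 + 2(63.76) − 1(69.91) = 57.6
  D: 0 + 3(69.91) = 209.7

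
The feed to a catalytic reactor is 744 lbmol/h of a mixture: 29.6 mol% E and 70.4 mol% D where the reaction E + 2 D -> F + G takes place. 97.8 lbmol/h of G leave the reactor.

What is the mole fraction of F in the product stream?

For G: n = n₀ + 1ξ → 97.8 = 0 + 1ξ, giving ξ = 97.8 lbmol/h.
Outlet amounts (n = n₀ + ν ξ):
  E: 220.2 − 1(97.8) = 122.4
  D: 523.8 − 2(97.8) = 328.2
  F: 0 + 1(97.8) = 97.8
  G: 0 + 1(97.8) = 97.8
Total out = 646.2 lbmol/h; y_F = 97.8 / 646.2 = 0.1513.

0.151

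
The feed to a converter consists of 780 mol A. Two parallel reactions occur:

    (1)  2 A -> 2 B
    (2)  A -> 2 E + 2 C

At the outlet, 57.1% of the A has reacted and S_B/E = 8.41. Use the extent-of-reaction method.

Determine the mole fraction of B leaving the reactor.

Conversion of A: A consumed = 0.571 × 780 = 445.4 mol = 2ξ₁ + 1ξ₂.
Selectivity: 2ξ₁ / (2ξ₂) = 8.41 → ξ₁ = 8.41 ξ₂.
Substitute: (2·8.41 + 1) ξ₂ = 445.4 → ξ₂ = 24.99 mol, ξ₁ = 210.2 mol.
Outlet amounts (n = n₀ + Σ ν·ξ):
  A: 780 − 2(210.2) − 1(24.99) = 334.6
  B: 0 + 2(210.2) = 420.4
  E: 0 + 2(24.99) = 49.99
  C: 0 + 2(24.99) = 49.99
Total out = 855 mol; y_B = 420.4 / 855 = 0.4917.

0.492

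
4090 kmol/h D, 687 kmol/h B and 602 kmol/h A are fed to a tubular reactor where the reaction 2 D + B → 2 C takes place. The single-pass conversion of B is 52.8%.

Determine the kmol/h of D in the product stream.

B reacted = 0.528 × 687 = 362.7 kmol/h; ν_B = −1, so ξ = 362.7/1 = 362.7 kmol/h.
Outlet amounts (n = n₀ + ν ξ):
  D: 4090 − 2(362.7) = 3365
  B: 687 − 1(362.7) = 324.3
  C: 0 + 2(362.7) = 725.5
  A: 602 (inert)

3360 kmol/h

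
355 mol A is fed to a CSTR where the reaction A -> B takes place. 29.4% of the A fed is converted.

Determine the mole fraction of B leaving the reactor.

0.294

A reacted = 0.294 × 355 = 104.4 mol; ν_A = −1, so ξ = 104.4/1 = 104.4 mol.
Outlet amounts (n = n₀ + ν ξ):
  A: 355 − 1(104.4) = 250.6
  B: 0 + 1(104.4) = 104.4
Total out = 355 mol; y_B = 104.4 / 355 = 0.294.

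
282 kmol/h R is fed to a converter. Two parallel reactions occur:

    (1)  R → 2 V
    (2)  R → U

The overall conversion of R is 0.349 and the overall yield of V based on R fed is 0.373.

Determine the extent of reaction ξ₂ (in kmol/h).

Yield of V: 2ξ₁ / 282 = 0.373 → ξ₁ = 52.59 kmol/h.
Conversion of R: 1ξ₁ + 1ξ₂ = 0.349 × 282 = 98.42 → ξ₂ = 45.82 kmol/h.
Outlet amounts (n = n₀ + Σ ν·ξ):
  R: 282 − 1(52.59) − 1(45.82) = 183.6
  V: 0 + 2(52.59) = 105.2
  U: 0 + 1(45.82) = 45.82

ξ₂ = 45.8 kmol/h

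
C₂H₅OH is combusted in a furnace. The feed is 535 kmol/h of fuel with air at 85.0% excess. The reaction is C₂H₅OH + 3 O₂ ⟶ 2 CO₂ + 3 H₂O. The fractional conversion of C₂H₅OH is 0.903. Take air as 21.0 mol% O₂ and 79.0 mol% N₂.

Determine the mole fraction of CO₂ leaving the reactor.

Stoichiometric O₂ = 3 × 535 = 1605 kmol/h; O₂ fed = 1605 × 1.850 = 2969 kmol/h.
N₂ fed = 2969 × 79/21 = 11170 kmol/h.
Fuel reacted = 0.903 × 535 → ξ = 483.1 kmol/h.
Outlet (n = n₀ + ν ξ):
  C₂H₅OH: 535 − 1(483.1) = 51.89
  O₂: 2969 − 3(483.1) = 1520
  N₂: 11170 (inert)
  CO₂: 0 + 2(483.1) = 966.2
  H₂O: 0 + 3(483.1) = 1449
Total out = 15160 kmol/h; y_CO₂ = 966.2 / 15160 = 0.06375.

0.0637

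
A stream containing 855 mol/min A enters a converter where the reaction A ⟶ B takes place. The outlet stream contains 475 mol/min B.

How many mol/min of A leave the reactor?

380 mol/min

For B: n = n₀ + 1ξ → 475 = 0 + 1ξ, giving ξ = 475 mol/min.
Outlet amounts (n = n₀ + ν ξ):
  A: 855 − 1(475) = 380
  B: 0 + 1(475) = 475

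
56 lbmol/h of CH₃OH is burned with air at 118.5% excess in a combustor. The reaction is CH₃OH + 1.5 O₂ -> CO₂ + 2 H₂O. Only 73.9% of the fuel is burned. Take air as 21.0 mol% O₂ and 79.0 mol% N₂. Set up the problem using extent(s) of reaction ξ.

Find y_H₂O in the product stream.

0.0871

Stoichiometric O₂ = 1.5 × 56 = 84 lbmol/h; O₂ fed = 84 × 2.185 = 183.5 lbmol/h.
N₂ fed = 183.5 × 79/21 = 690.5 lbmol/h.
Fuel reacted = 0.739 × 56 → ξ = 41.38 lbmol/h.
Outlet (n = n₀ + ν ξ):
  CH₃OH: 56 − 1(41.38) = 14.62
  O₂: 183.5 − 1.5(41.38) = 121.5
  N₂: 690.5 (inert)
  CO₂: 0 + 1(41.38) = 41.38
  H₂O: 0 + 2(41.38) = 82.77
Total out = 950.7 lbmol/h; y_H₂O = 82.77 / 950.7 = 0.08706.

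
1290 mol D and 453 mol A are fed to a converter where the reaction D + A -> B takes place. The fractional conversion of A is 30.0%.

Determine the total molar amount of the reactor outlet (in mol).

A reacted = 0.3 × 453 = 135.9 mol; ν_A = −1, so ξ = 135.9/1 = 135.9 mol.
Outlet amounts (n = n₀ + ν ξ):
  D: 1290 − 1(135.9) = 1154
  A: 453 − 1(135.9) = 317.1
  B: 0 + 1(135.9) = 135.9
Total out = 1154 + 317.1 + 135.9 = 1607 mol.

1610 mol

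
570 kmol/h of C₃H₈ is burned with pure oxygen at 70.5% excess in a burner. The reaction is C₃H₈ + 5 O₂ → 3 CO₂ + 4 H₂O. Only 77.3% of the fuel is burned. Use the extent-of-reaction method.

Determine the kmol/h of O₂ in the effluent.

2660 kmol/h

Stoichiometric O₂ = 5 × 570 = 2850 kmol/h; O₂ fed = 2850 × 1.705 = 4859 kmol/h.
Fuel reacted = 0.773 × 570 → ξ = 440.6 kmol/h.
Outlet (n = n₀ + ν ξ):
  C₃H₈: 570 − 1(440.6) = 129.4
  O₂: 4859 − 5(440.6) = 2656
  CO₂: 0 + 3(440.6) = 1322
  H₂O: 0 + 4(440.6) = 1762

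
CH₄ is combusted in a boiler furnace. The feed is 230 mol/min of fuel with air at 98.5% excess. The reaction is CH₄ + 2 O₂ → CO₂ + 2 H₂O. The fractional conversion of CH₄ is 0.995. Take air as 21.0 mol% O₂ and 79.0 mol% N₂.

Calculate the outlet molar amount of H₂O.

Stoichiometric O₂ = 2 × 230 = 460 mol/min; O₂ fed = 460 × 1.985 = 913.1 mol/min.
N₂ fed = 913.1 × 79/21 = 3435 mol/min.
Fuel reacted = 0.995 × 230 → ξ = 228.8 mol/min.
Outlet (n = n₀ + ν ξ):
  CH₄: 230 − 1(228.8) = 1.15
  O₂: 913.1 − 2(228.8) = 455.4
  N₂: 3435 (inert)
  CO₂: 0 + 1(228.8) = 228.8
  H₂O: 0 + 2(228.8) = 457.7

458 mol/min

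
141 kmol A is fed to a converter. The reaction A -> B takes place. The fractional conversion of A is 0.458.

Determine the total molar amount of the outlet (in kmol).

A reacted = 0.458 × 141 = 64.58 kmol; ν_A = −1, so ξ = 64.58/1 = 64.58 kmol.
Outlet amounts (n = n₀ + ν ξ):
  A: 141 − 1(64.58) = 76.42
  B: 0 + 1(64.58) = 64.58
Total out = 76.42 + 64.58 = 141 kmol.

141 kmol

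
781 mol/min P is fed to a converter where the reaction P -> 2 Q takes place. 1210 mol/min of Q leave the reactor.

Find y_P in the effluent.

0.127

For Q: n = n₀ + 2ξ → 1210 = 0 + 2ξ, giving ξ = 605 mol/min.
Outlet amounts (n = n₀ + ν ξ):
  P: 781 − 1(605) = 176
  Q: 0 + 2(605) = 1210
Total out = 1386 mol/min; y_P = 176 / 1386 = 0.127.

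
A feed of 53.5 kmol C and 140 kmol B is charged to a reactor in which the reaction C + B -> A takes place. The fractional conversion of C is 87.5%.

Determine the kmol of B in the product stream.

C reacted = 0.875 × 53.5 = 46.81 kmol; ν_C = −1, so ξ = 46.81/1 = 46.81 kmol.
Outlet amounts (n = n₀ + ν ξ):
  C: 53.5 − 1(46.81) = 6.688
  B: 140 − 1(46.81) = 93.19
  A: 0 + 1(46.81) = 46.81

93.2 kmol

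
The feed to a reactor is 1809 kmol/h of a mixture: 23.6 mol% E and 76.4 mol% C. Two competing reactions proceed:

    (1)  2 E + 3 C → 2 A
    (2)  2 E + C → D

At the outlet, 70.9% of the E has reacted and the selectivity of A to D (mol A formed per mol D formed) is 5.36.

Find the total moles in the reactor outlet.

1400 kmol/h

Conversion of E: E consumed = 0.709 × 426.9 = 302.7 kmol/h = 2ξ₁ + 2ξ₂.
Selectivity: 2ξ₁ / (1ξ₂) = 5.36 → ξ₁ = 2.68 ξ₂.
Substitute: (2·2.68 + 2) ξ₂ = 302.7 → ξ₂ = 41.13 kmol/h, ξ₁ = 110.2 kmol/h.
Outlet amounts (n = n₀ + Σ ν·ξ):
  E: 426.9 − 2(110.2) − 2(41.13) = 124.2
  C: 1382 − 3(110.2) − 1(41.13) = 1010
  A: 0 + 2(110.2) = 220.4
  D: 0 + 1(41.13) = 41.13
Total out = 124.2 + 1010 + 220.4 + 41.13 = 1396 kmol/h.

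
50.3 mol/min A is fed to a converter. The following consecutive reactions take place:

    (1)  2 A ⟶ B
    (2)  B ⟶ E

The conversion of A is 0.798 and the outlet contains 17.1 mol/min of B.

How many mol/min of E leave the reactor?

2.97 mol/min

Conversion of A: A consumed = 2ξ₁ = 0.798 × 50.3 → ξ₁ = 20.07 mol/min.
B balance: n_B = 0 + 1ξ₁ − 1ξ₂ = 17.1 → ξ₂ = (1·20.07 − 17.1)/1 = 2.97 mol/min.
Outlet amounts (n = n₀ + Σ ν·ξ):
  A: 50.3 − 2(20.07) = 10.16
  B: 0 + 1(20.07) − 1(2.97) = 17.1
  E: 0 + 1(2.97) = 2.97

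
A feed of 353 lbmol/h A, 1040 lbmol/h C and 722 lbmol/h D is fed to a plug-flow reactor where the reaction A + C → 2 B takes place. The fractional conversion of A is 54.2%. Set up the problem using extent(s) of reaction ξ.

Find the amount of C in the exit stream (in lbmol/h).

A reacted = 0.542 × 353 = 191.3 lbmol/h; ν_A = −1, so ξ = 191.3/1 = 191.3 lbmol/h.
Outlet amounts (n = n₀ + ν ξ):
  A: 353 − 1(191.3) = 161.7
  C: 1040 − 1(191.3) = 848.7
  B: 0 + 2(191.3) = 382.7
  D: 722 (inert)

849 lbmol/h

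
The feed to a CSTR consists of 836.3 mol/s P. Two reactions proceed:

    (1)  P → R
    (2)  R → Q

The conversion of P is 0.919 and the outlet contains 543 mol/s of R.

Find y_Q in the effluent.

0.27

Conversion of P: P consumed = 1ξ₁ = 0.919 × 836.3 → ξ₁ = 768.6 mol/s.
R balance: n_R = 0 + 1ξ₁ − 1ξ₂ = 543 → ξ₂ = (1·768.6 − 543)/1 = 225.6 mol/s.
Outlet amounts (n = n₀ + Σ ν·ξ):
  P: 836.3 − 1(768.6) = 67.74
  R: 0 + 1(768.6) − 1(225.6) = 543
  Q: 0 + 1(225.6) = 225.6
Total out = 836.3 mol/s; y_Q = 225.6 / 836.3 = 0.2697.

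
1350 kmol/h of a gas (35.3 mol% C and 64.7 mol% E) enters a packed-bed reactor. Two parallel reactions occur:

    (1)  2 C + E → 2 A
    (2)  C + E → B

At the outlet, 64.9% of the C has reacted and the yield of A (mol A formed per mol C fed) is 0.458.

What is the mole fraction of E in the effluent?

0.586

Yield of A: 2ξ₁ / 476.5 = 0.458 → ξ₁ = 109.1 kmol/h.
Conversion of C: 2ξ₁ + 1ξ₂ = 0.649 × 476.5 = 309.3 → ξ₂ = 91.02 kmol/h.
Outlet amounts (n = n₀ + Σ ν·ξ):
  C: 476.5 − 2(109.1) − 1(91.02) = 167.3
  E: 873.5 − 1(109.1) − 1(91.02) = 673.3
  A: 0 + 2(109.1) = 218.3
  B: 0 + 1(91.02) = 91.02
Total out = 1150 kmol/h; y_E = 673.3 / 1150 = 0.5856.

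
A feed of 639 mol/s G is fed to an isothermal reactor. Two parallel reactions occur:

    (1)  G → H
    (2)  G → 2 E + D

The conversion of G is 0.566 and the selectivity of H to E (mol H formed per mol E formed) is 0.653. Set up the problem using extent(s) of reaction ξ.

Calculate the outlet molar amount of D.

Conversion of G: G consumed = 0.566 × 639 = 361.7 mol/s = 1ξ₁ + 1ξ₂.
Selectivity: 1ξ₁ / (2ξ₂) = 0.653 → ξ₁ = 1.306 ξ₂.
Substitute: (1·1.306 + 1) ξ₂ = 361.7 → ξ₂ = 156.8 mol/s, ξ₁ = 204.8 mol/s.
Outlet amounts (n = n₀ + Σ ν·ξ):
  G: 639 − 1(204.8) − 1(156.8) = 277.3
  H: 0 + 1(204.8) = 204.8
  E: 0 + 2(156.8) = 313.7
  D: 0 + 1(156.8) = 156.8

157 mol/s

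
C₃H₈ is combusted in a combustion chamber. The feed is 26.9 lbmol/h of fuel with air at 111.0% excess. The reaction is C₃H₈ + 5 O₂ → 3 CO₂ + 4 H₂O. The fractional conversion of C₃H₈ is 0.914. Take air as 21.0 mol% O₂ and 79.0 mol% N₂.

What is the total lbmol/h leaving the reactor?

Stoichiometric O₂ = 5 × 26.9 = 134.5 lbmol/h; O₂ fed = 134.5 × 2.110 = 283.8 lbmol/h.
N₂ fed = 283.8 × 79/21 = 1068 lbmol/h.
Fuel reacted = 0.914 × 26.9 → ξ = 24.59 lbmol/h.
Outlet (n = n₀ + ν ξ):
  C₃H₈: 26.9 − 1(24.59) = 2.313
  O₂: 283.8 − 5(24.59) = 160.9
  N₂: 1068 (inert)
  CO₂: 0 + 3(24.59) = 73.76
  H₂O: 0 + 4(24.59) = 98.35
Total out = 2.313 + 160.9 + 1068 + 73.76 + 98.35 = 1403 lbmol/h.

1400 lbmol/h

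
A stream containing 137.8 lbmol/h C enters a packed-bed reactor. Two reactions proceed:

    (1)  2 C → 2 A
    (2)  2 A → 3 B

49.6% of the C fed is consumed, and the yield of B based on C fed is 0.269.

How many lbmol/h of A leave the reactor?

Conversion of C: C consumed = 2ξ₁ = 0.496 × 137.8 → ξ₁ = 34.17 lbmol/h.
Yield of B: 3ξ₂ / 137.8 = 0.269 → ξ₂ = 12.36 lbmol/h.
Outlet amounts (n = n₀ + Σ ν·ξ):
  C: 137.8 − 2(34.17) = 69.45
  A: 0 + 2(34.17) − 2(12.36) = 43.64
  B: 0 + 3(12.36) = 37.07

43.6 lbmol/h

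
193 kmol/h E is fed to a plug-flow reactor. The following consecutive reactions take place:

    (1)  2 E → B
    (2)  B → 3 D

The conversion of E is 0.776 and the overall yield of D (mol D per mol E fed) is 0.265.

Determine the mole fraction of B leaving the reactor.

0.38

Conversion of E: E consumed = 2ξ₁ = 0.776 × 193 → ξ₁ = 74.88 kmol/h.
Yield of D: 3ξ₂ / 193 = 0.265 → ξ₂ = 17.05 kmol/h.
Outlet amounts (n = n₀ + Σ ν·ξ):
  E: 193 − 2(74.88) = 43.23
  B: 0 + 1(74.88) − 1(17.05) = 57.84
  D: 0 + 3(17.05) = 51.15
Total out = 152.2 kmol/h; y_B = 57.84 / 152.2 = 0.38.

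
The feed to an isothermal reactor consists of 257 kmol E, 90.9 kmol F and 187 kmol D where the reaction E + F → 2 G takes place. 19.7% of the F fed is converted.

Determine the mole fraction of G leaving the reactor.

0.067

F reacted = 0.197 × 90.9 = 17.91 kmol; ν_F = −1, so ξ = 17.91/1 = 17.91 kmol.
Outlet amounts (n = n₀ + ν ξ):
  E: 257 − 1(17.91) = 239.1
  F: 90.9 − 1(17.91) = 72.99
  G: 0 + 2(17.91) = 35.81
  D: 187 (inert)
Total out = 534.9 kmol; y_G = 35.81 / 534.9 = 0.06696.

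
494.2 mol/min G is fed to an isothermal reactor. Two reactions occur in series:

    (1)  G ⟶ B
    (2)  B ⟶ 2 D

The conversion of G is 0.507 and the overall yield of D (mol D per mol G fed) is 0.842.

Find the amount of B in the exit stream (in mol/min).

Conversion of G: G consumed = 1ξ₁ = 0.507 × 494.2 → ξ₁ = 250.6 mol/min.
Yield of D: 2ξ₂ / 494.2 = 0.842 → ξ₂ = 208.1 mol/min.
Outlet amounts (n = n₀ + Σ ν·ξ):
  G: 494.2 − 1(250.6) = 243.6
  B: 0 + 1(250.6) − 1(208.1) = 42.5
  D: 0 + 2(208.1) = 416.1

42.5 mol/min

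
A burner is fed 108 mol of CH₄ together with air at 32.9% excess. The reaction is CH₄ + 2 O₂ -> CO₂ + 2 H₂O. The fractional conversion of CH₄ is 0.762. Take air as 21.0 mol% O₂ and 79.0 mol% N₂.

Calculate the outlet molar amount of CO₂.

82.3 mol

Stoichiometric O₂ = 2 × 108 = 216 mol; O₂ fed = 216 × 1.329 = 287.1 mol.
N₂ fed = 287.1 × 79/21 = 1080 mol.
Fuel reacted = 0.762 × 108 → ξ = 82.3 mol.
Outlet (n = n₀ + ν ξ):
  CH₄: 108 − 1(82.3) = 25.7
  O₂: 287.1 − 2(82.3) = 122.5
  N₂: 1080 (inert)
  CO₂: 0 + 1(82.3) = 82.3
  H₂O: 0 + 2(82.3) = 164.6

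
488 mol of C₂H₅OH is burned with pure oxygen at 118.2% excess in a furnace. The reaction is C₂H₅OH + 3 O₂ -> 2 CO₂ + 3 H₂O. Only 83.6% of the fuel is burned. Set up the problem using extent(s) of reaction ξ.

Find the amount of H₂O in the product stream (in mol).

Stoichiometric O₂ = 3 × 488 = 1464 mol; O₂ fed = 1464 × 2.182 = 3194 mol.
Fuel reacted = 0.836 × 488 → ξ = 408 mol.
Outlet (n = n₀ + ν ξ):
  C₂H₅OH: 488 − 1(408) = 80.03
  O₂: 3194 − 3(408) = 1971
  CO₂: 0 + 2(408) = 815.9
  H₂O: 0 + 3(408) = 1224

1220 mol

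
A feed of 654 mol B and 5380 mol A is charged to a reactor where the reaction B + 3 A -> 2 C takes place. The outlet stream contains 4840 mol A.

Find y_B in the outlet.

For A: n = n₀ − 3ξ → 4840 = 5380 − 3ξ, giving ξ = 180 mol.
Outlet amounts (n = n₀ + ν ξ):
  B: 654 − 1(180) = 474
  A: 5380 − 3(180) = 4840
  C: 0 + 2(180) = 360
Total out = 5674 mol; y_B = 474 / 5674 = 0.08354.

0.0835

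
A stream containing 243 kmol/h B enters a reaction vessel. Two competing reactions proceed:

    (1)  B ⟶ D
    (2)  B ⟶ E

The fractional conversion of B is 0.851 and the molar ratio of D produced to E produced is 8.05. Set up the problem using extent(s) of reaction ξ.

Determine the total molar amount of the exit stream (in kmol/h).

243 kmol/h

Conversion of B: B consumed = 0.851 × 243 = 206.8 kmol/h = 1ξ₁ + 1ξ₂.
Selectivity: 1ξ₁ / (1ξ₂) = 8.05 → ξ₁ = 8.05 ξ₂.
Substitute: (1·8.05 + 1) ξ₂ = 206.8 → ξ₂ = 22.85 kmol/h, ξ₁ = 183.9 kmol/h.
Outlet amounts (n = n₀ + Σ ν·ξ):
  B: 243 − 1(183.9) − 1(22.85) = 36.21
  D: 0 + 1(183.9) = 183.9
  E: 0 + 1(22.85) = 22.85
Total out = 36.21 + 183.9 + 22.85 = 243 kmol/h.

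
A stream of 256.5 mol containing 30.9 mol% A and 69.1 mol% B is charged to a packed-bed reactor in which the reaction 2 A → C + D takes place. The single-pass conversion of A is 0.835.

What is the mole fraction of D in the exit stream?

A reacted = 0.835 × 79.26 = 66.18 mol; ν_A = −2, so ξ = 66.18/2 = 33.09 mol.
Outlet amounts (n = n₀ + ν ξ):
  A: 79.26 − 2(33.09) = 13.08
  C: 0 + 1(33.09) = 33.09
  D: 0 + 1(33.09) = 33.09
  B: 177.2 (inert)
Total out = 256.5 mol; y_D = 33.09 / 256.5 = 0.129.

0.129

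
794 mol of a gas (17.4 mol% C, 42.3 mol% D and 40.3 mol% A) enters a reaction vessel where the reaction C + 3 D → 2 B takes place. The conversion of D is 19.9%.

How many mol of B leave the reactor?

44.6 mol

D reacted = 0.199 × 335.9 = 66.84 mol; ν_D = −3, so ξ = 66.84/3 = 22.28 mol.
Outlet amounts (n = n₀ + ν ξ):
  C: 138.2 − 1(22.28) = 115.9
  D: 335.9 − 3(22.28) = 269
  B: 0 + 2(22.28) = 44.56
  A: 320 (inert)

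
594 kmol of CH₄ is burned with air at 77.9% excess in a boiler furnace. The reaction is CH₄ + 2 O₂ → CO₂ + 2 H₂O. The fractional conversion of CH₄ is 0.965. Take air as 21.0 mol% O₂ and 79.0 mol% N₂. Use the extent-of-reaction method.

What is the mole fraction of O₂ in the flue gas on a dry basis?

0.102

Stoichiometric O₂ = 2 × 594 = 1188 kmol; O₂ fed = 1188 × 1.779 = 2113 kmol.
N₂ fed = 2113 × 79/21 = 7951 kmol.
Fuel reacted = 0.965 × 594 → ξ = 573.2 kmol.
Outlet (n = n₀ + ν ξ):
  CH₄: 594 − 1(573.2) = 20.79
  O₂: 2113 − 2(573.2) = 967
  N₂: 7951 (inert)
  CO₂: 0 + 1(573.2) = 573.2
  H₂O: 0 + 2(573.2) = 1146
Dry total = 9512 kmol; y_O₂ (dry) = 967 / 9512 = 0.1017.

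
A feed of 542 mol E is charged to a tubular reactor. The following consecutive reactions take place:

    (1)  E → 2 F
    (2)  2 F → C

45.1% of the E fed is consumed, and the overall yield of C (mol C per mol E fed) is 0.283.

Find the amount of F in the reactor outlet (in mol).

182 mol

Conversion of E: E consumed = 1ξ₁ = 0.451 × 542 → ξ₁ = 244.4 mol.
Yield of C: 1ξ₂ / 542 = 0.283 → ξ₂ = 153.4 mol.
Outlet amounts (n = n₀ + Σ ν·ξ):
  E: 542 − 1(244.4) = 297.6
  F: 0 + 2(244.4) − 2(153.4) = 182.1
  C: 0 + 1(153.4) = 153.4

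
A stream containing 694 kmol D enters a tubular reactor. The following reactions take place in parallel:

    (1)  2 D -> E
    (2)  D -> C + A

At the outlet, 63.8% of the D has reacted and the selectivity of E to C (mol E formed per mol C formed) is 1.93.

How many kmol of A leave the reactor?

Conversion of D: D consumed = 0.638 × 694 = 442.8 kmol = 2ξ₁ + 1ξ₂.
Selectivity: 1ξ₁ / (1ξ₂) = 1.93 → ξ₁ = 1.93 ξ₂.
Substitute: (2·1.93 + 1) ξ₂ = 442.8 → ξ₂ = 91.11 kmol, ξ₁ = 175.8 kmol.
Outlet amounts (n = n₀ + Σ ν·ξ):
  D: 694 − 2(175.8) − 1(91.11) = 251.2
  E: 0 + 1(175.8) = 175.8
  C: 0 + 1(91.11) = 91.11
  A: 0 + 1(91.11) = 91.11

91.1 kmol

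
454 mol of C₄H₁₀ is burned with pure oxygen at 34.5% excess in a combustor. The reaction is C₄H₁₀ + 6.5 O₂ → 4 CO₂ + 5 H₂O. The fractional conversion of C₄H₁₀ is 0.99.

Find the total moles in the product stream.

5100 mol

Stoichiometric O₂ = 6.5 × 454 = 2951 mol; O₂ fed = 2951 × 1.345 = 3969 mol.
Fuel reacted = 0.99 × 454 → ξ = 449.5 mol.
Outlet (n = n₀ + ν ξ):
  C₄H₁₀: 454 − 1(449.5) = 4.54
  O₂: 3969 − 6.5(449.5) = 1048
  CO₂: 0 + 4(449.5) = 1798
  H₂O: 0 + 5(449.5) = 2247
Total out = 4.54 + 1048 + 1798 + 2247 = 5097 mol.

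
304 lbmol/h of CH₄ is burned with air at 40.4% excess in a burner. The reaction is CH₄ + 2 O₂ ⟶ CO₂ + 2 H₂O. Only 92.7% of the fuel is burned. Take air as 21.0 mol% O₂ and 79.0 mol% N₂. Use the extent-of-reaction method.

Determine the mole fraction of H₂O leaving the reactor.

0.129

Stoichiometric O₂ = 2 × 304 = 608 lbmol/h; O₂ fed = 608 × 1.404 = 853.6 lbmol/h.
N₂ fed = 853.6 × 79/21 = 3211 lbmol/h.
Fuel reacted = 0.927 × 304 → ξ = 281.8 lbmol/h.
Outlet (n = n₀ + ν ξ):
  CH₄: 304 − 1(281.8) = 22.19
  O₂: 853.6 − 2(281.8) = 290
  N₂: 3211 (inert)
  CO₂: 0 + 1(281.8) = 281.8
  H₂O: 0 + 2(281.8) = 563.6
Total out = 4369 lbmol/h; y_H₂O = 563.6 / 4369 = 0.129.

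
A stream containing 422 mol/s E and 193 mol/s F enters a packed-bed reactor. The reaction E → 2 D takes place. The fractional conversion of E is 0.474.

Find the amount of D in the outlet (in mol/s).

400 mol/s

E reacted = 0.474 × 422 = 200 mol/s; ν_E = −1, so ξ = 200/1 = 200 mol/s.
Outlet amounts (n = n₀ + ν ξ):
  E: 422 − 1(200) = 222
  D: 0 + 2(200) = 400.1
  F: 193 (inert)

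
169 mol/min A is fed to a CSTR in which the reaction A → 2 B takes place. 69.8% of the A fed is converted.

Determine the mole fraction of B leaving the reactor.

0.822

A reacted = 0.698 × 169 = 118 mol/min; ν_A = −1, so ξ = 118/1 = 118 mol/min.
Outlet amounts (n = n₀ + ν ξ):
  A: 169 − 1(118) = 51.04
  B: 0 + 2(118) = 235.9
Total out = 287 mol/min; y_B = 235.9 / 287 = 0.8221.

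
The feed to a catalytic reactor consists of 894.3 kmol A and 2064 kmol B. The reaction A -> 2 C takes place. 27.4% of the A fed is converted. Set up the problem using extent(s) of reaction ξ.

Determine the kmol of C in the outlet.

490 kmol

A reacted = 0.274 × 894.3 = 245 kmol; ν_A = −1, so ξ = 245/1 = 245 kmol.
Outlet amounts (n = n₀ + ν ξ):
  A: 894.3 − 1(245) = 649.3
  C: 0 + 2(245) = 490.1
  B: 2064 (inert)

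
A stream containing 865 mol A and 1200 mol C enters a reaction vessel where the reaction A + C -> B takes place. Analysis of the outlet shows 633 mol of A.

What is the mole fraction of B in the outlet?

0.127

For A: n = n₀ − 1ξ → 633 = 865 − 1ξ, giving ξ = 232 mol.
Outlet amounts (n = n₀ + ν ξ):
  A: 865 − 1(232) = 633
  C: 1200 − 1(232) = 968
  B: 0 + 1(232) = 232
Total out = 1833 mol; y_B = 232 / 1833 = 0.1266.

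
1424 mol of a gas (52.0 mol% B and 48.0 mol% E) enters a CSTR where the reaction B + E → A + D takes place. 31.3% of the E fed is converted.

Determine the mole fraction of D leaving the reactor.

E reacted = 0.313 × 683.5 = 213.9 mol; ν_E = −1, so ξ = 213.9/1 = 213.9 mol.
Outlet amounts (n = n₀ + ν ξ):
  B: 740.5 − 1(213.9) = 526.5
  E: 683.5 − 1(213.9) = 469.6
  A: 0 + 1(213.9) = 213.9
  D: 0 + 1(213.9) = 213.9
Total out = 1424 mol; y_D = 213.9 / 1424 = 0.1502.

0.15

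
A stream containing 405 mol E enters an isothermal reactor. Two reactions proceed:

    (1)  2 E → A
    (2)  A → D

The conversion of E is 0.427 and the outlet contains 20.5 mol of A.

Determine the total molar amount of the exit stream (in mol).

319 mol

Conversion of E: E consumed = 2ξ₁ = 0.427 × 405 → ξ₁ = 86.47 mol.
A balance: n_A = 0 + 1ξ₁ − 1ξ₂ = 20.5 → ξ₂ = (1·86.47 − 20.5)/1 = 65.97 mol.
Outlet amounts (n = n₀ + Σ ν·ξ):
  E: 405 − 2(86.47) = 232.1
  A: 0 + 1(86.47) − 1(65.97) = 20.5
  D: 0 + 1(65.97) = 65.97
Total out = 232.1 + 20.5 + 65.97 = 318.5 mol.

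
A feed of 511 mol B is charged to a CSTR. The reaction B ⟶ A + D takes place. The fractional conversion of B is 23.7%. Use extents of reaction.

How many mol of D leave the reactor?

B reacted = 0.237 × 511 = 121.1 mol; ν_B = −1, so ξ = 121.1/1 = 121.1 mol.
Outlet amounts (n = n₀ + ν ξ):
  B: 511 − 1(121.1) = 389.9
  A: 0 + 1(121.1) = 121.1
  D: 0 + 1(121.1) = 121.1

121 mol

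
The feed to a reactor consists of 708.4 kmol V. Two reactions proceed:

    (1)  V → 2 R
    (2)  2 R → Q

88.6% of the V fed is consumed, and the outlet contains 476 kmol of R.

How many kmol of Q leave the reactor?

Conversion of V: V consumed = 1ξ₁ = 0.886 × 708.4 → ξ₁ = 627.6 kmol.
R balance: n_R = 0 + 2ξ₁ − 2ξ₂ = 476 → ξ₂ = (2·627.6 − 476)/2 = 389.6 kmol.
Outlet amounts (n = n₀ + Σ ν·ξ):
  V: 708.4 − 1(627.6) = 80.76
  R: 0 + 2(627.6) − 2(389.6) = 476
  Q: 0 + 1(389.6) = 389.6

390 kmol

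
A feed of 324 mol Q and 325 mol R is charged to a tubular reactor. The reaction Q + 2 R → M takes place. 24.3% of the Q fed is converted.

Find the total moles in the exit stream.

Q reacted = 0.243 × 324 = 78.73 mol; ν_Q = −1, so ξ = 78.73/1 = 78.73 mol.
Outlet amounts (n = n₀ + ν ξ):
  Q: 324 − 1(78.73) = 245.3
  R: 325 − 2(78.73) = 167.5
  M: 0 + 1(78.73) = 78.73
Total out = 245.3 + 167.5 + 78.73 = 491.5 mol.

492 mol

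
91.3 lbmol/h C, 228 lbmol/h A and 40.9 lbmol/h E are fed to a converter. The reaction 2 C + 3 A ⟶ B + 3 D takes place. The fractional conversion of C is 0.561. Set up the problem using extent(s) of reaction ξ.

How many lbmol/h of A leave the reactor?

151 lbmol/h

C reacted = 0.561 × 91.3 = 51.22 lbmol/h; ν_C = −2, so ξ = 51.22/2 = 25.61 lbmol/h.
Outlet amounts (n = n₀ + ν ξ):
  C: 91.3 − 2(25.61) = 40.08
  A: 228 − 3(25.61) = 151.2
  B: 0 + 1(25.61) = 25.61
  D: 0 + 3(25.61) = 76.83
  E: 40.9 (inert)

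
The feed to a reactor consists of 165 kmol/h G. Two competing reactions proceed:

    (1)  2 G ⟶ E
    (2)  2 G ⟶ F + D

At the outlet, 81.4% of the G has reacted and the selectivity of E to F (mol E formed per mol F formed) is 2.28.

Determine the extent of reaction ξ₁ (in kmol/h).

Conversion of G: G consumed = 0.814 × 165 = 134.3 kmol/h = 2ξ₁ + 2ξ₂.
Selectivity: 1ξ₁ / (1ξ₂) = 2.28 → ξ₁ = 2.28 ξ₂.
Substitute: (2·2.28 + 2) ξ₂ = 134.3 → ξ₂ = 20.47 kmol/h, ξ₁ = 46.68 kmol/h.
Outlet amounts (n = n₀ + Σ ν·ξ):
  G: 165 − 2(46.68) − 2(20.47) = 30.69
  E: 0 + 1(46.68) = 46.68
  F: 0 + 1(20.47) = 20.47
  D: 0 + 1(20.47) = 20.47

ξ₁ = 46.7 kmol/h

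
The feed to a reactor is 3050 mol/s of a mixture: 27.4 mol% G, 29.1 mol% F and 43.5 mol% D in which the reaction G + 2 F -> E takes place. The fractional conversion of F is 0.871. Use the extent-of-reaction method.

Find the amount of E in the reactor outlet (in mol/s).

387 mol/s

F reacted = 0.871 × 887.5 = 773.1 mol/s; ν_F = −2, so ξ = 773.1/2 = 386.5 mol/s.
Outlet amounts (n = n₀ + ν ξ):
  G: 835.7 − 1(386.5) = 449.2
  F: 887.5 − 2(386.5) = 114.5
  E: 0 + 1(386.5) = 386.5
  D: 1327 (inert)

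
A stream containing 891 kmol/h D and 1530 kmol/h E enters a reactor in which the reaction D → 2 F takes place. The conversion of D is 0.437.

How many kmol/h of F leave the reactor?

779 kmol/h

D reacted = 0.437 × 891 = 389.4 kmol/h; ν_D = −1, so ξ = 389.4/1 = 389.4 kmol/h.
Outlet amounts (n = n₀ + ν ξ):
  D: 891 − 1(389.4) = 501.6
  F: 0 + 2(389.4) = 778.7
  E: 1530 (inert)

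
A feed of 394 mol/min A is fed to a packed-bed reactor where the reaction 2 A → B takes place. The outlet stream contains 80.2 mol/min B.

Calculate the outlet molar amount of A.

234 mol/min

For B: n = n₀ + 1ξ → 80.2 = 0 + 1ξ, giving ξ = 80.2 mol/min.
Outlet amounts (n = n₀ + ν ξ):
  A: 394 − 2(80.2) = 233.6
  B: 0 + 1(80.2) = 80.2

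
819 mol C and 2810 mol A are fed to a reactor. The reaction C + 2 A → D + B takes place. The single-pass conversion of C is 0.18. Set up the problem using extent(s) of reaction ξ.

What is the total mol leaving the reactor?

C reacted = 0.18 × 819 = 147.4 mol; ν_C = −1, so ξ = 147.4/1 = 147.4 mol.
Outlet amounts (n = n₀ + ν ξ):
  C: 819 − 1(147.4) = 671.6
  A: 2810 − 2(147.4) = 2515
  D: 0 + 1(147.4) = 147.4
  B: 0 + 1(147.4) = 147.4
Total out = 671.6 + 2515 + 147.4 + 147.4 = 3482 mol.

3480 mol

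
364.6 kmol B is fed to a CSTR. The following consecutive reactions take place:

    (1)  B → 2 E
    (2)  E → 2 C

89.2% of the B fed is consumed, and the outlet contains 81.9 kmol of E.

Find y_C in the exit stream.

0.904

Conversion of B: B consumed = 1ξ₁ = 0.892 × 364.6 → ξ₁ = 325.2 kmol.
E balance: n_E = 0 + 2ξ₁ − 1ξ₂ = 81.9 → ξ₂ = (2·325.2 − 81.9)/1 = 568.5 kmol.
Outlet amounts (n = n₀ + Σ ν·ξ):
  B: 364.6 − 1(325.2) = 39.38
  E: 0 + 2(325.2) − 1(568.5) = 81.9
  C: 0 + 2(568.5) = 1137
Total out = 1258 kmol; y_C = 1137 / 1258 = 0.9036.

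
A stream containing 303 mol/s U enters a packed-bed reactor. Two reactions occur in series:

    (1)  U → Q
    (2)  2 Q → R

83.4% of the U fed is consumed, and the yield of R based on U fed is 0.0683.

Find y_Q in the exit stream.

0.749

Conversion of U: U consumed = 1ξ₁ = 0.834 × 303 → ξ₁ = 252.7 mol/s.
Yield of R: 1ξ₂ / 303 = 0.0683 → ξ₂ = 20.69 mol/s.
Outlet amounts (n = n₀ + Σ ν·ξ):
  U: 303 − 1(252.7) = 50.3
  Q: 0 + 1(252.7) − 2(20.69) = 211.3
  R: 0 + 1(20.69) = 20.69
Total out = 282.3 mol/s; y_Q = 211.3 / 282.3 = 0.7485.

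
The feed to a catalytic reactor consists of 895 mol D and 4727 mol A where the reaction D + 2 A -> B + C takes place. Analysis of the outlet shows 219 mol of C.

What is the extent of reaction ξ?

ξ = 219 mol

For C: n = n₀ + 1ξ → 219 = 0 + 1ξ, giving ξ = 219 mol.
Outlet amounts (n = n₀ + ν ξ):
  D: 895 − 1(219) = 676
  A: 4727 − 2(219) = 4289
  B: 0 + 1(219) = 219
  C: 0 + 1(219) = 219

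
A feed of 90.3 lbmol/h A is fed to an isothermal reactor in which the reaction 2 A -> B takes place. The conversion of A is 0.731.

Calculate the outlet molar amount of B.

A reacted = 0.731 × 90.3 = 66.01 lbmol/h; ν_A = −2, so ξ = 66.01/2 = 33 lbmol/h.
Outlet amounts (n = n₀ + ν ξ):
  A: 90.3 − 2(33) = 24.29
  B: 0 + 1(33) = 33

33 lbmol/h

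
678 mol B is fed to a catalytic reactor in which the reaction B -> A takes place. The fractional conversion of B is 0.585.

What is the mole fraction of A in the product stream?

0.585

B reacted = 0.585 × 678 = 396.6 mol; ν_B = −1, so ξ = 396.6/1 = 396.6 mol.
Outlet amounts (n = n₀ + ν ξ):
  B: 678 − 1(396.6) = 281.4
  A: 0 + 1(396.6) = 396.6
Total out = 678 mol; y_A = 396.6 / 678 = 0.585.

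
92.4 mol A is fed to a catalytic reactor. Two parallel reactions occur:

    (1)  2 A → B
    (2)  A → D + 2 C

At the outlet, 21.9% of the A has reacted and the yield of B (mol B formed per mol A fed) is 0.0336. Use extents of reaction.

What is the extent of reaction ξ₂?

ξ₂ = 14 mol

Yield of B: 1ξ₁ / 92.4 = 0.0336 → ξ₁ = 3.105 mol.
Conversion of A: 2ξ₁ + 1ξ₂ = 0.219 × 92.4 = 20.24 → ξ₂ = 14.03 mol.
Outlet amounts (n = n₀ + Σ ν·ξ):
  A: 92.4 − 2(3.105) − 1(14.03) = 72.16
  B: 0 + 1(3.105) = 3.105
  D: 0 + 1(14.03) = 14.03
  C: 0 + 2(14.03) = 28.05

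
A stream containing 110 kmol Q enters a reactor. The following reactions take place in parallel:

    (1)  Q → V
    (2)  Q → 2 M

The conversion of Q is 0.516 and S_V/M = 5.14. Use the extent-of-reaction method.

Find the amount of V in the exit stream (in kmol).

Conversion of Q: Q consumed = 0.516 × 110 = 56.76 kmol = 1ξ₁ + 1ξ₂.
Selectivity: 1ξ₁ / (2ξ₂) = 5.14 → ξ₁ = 10.28 ξ₂.
Substitute: (1·10.28 + 1) ξ₂ = 56.76 → ξ₂ = 5.032 kmol, ξ₁ = 51.73 kmol.
Outlet amounts (n = n₀ + Σ ν·ξ):
  Q: 110 − 1(51.73) − 1(5.032) = 53.24
  V: 0 + 1(51.73) = 51.73
  M: 0 + 2(5.032) = 10.06

51.7 kmol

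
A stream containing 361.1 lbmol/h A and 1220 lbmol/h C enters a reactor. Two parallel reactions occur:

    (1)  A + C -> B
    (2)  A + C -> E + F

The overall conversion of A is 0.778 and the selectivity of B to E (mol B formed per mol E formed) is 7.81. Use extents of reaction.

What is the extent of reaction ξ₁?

Conversion of A: A consumed = 0.778 × 361.1 = 280.9 lbmol/h = 1ξ₁ + 1ξ₂.
Selectivity: 1ξ₁ / (1ξ₂) = 7.81 → ξ₁ = 7.81 ξ₂.
Substitute: (1·7.81 + 1) ξ₂ = 280.9 → ξ₂ = 31.89 lbmol/h, ξ₁ = 249 lbmol/h.
Outlet amounts (n = n₀ + Σ ν·ξ):
  A: 361.1 − 1(249) − 1(31.89) = 80.16
  C: 1220 − 1(249) − 1(31.89) = 939.1
  B: 0 + 1(249) = 249
  E: 0 + 1(31.89) = 31.89
  F: 0 + 1(31.89) = 31.89

ξ₁ = 249 lbmol/h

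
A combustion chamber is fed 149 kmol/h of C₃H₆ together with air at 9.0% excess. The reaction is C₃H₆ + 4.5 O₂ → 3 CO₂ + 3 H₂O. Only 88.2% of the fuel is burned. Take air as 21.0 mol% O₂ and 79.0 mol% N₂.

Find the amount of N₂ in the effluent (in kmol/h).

2750 kmol/h

Stoichiometric O₂ = 4.5 × 149 = 670.5 kmol/h; O₂ fed = 670.5 × 1.090 = 730.8 kmol/h.
N₂ fed = 730.8 × 79/21 = 2749 kmol/h.
Fuel reacted = 0.882 × 149 → ξ = 131.4 kmol/h.
Outlet (n = n₀ + ν ξ):
  C₃H₆: 149 − 1(131.4) = 17.58
  O₂: 730.8 − 4.5(131.4) = 139.5
  N₂: 2749 (inert)
  CO₂: 0 + 3(131.4) = 394.3
  H₂O: 0 + 3(131.4) = 394.3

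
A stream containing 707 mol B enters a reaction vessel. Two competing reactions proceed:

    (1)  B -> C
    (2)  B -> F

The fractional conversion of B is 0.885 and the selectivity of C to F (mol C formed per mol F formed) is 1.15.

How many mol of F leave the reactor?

Conversion of B: B consumed = 0.885 × 707 = 625.7 mol = 1ξ₁ + 1ξ₂.
Selectivity: 1ξ₁ / (1ξ₂) = 1.15 → ξ₁ = 1.15 ξ₂.
Substitute: (1·1.15 + 1) ξ₂ = 625.7 → ξ₂ = 291 mol, ξ₁ = 334.7 mol.
Outlet amounts (n = n₀ + Σ ν·ξ):
  B: 707 − 1(334.7) − 1(291) = 81.31
  C: 0 + 1(334.7) = 334.7
  F: 0 + 1(291) = 291

291 mol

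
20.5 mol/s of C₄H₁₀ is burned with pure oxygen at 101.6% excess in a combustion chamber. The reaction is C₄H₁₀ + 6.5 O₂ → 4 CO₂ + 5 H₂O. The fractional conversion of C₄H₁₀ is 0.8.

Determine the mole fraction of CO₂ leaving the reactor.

0.209

Stoichiometric O₂ = 6.5 × 20.5 = 133.2 mol/s; O₂ fed = 133.2 × 2.016 = 268.6 mol/s.
Fuel reacted = 0.8 × 20.5 → ξ = 16.4 mol/s.
Outlet (n = n₀ + ν ξ):
  C₄H₁₀: 20.5 − 1(16.4) = 4.1
  O₂: 268.6 − 6.5(16.4) = 162
  CO₂: 0 + 4(16.4) = 65.6
  H₂O: 0 + 5(16.4) = 82
Total out = 313.7 mol/s; y_CO₂ = 65.6 / 313.7 = 0.2091.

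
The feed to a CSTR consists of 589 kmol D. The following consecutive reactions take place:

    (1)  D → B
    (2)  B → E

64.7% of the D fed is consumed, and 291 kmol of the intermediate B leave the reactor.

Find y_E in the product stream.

0.153

Conversion of D: D consumed = 1ξ₁ = 0.647 × 589 → ξ₁ = 381.1 kmol.
B balance: n_B = 0 + 1ξ₁ − 1ξ₂ = 291 → ξ₂ = (1·381.1 − 291)/1 = 90.08 kmol.
Outlet amounts (n = n₀ + Σ ν·ξ):
  D: 589 − 1(381.1) = 207.9
  B: 0 + 1(381.1) − 1(90.08) = 291
  E: 0 + 1(90.08) = 90.08
Total out = 589 kmol; y_E = 90.08 / 589 = 0.1529.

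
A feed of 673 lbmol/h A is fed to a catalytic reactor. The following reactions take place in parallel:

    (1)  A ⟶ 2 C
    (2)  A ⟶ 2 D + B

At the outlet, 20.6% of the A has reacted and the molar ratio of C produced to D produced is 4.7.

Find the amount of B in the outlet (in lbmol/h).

24.3 lbmol/h

Conversion of A: A consumed = 0.206 × 673 = 138.6 lbmol/h = 1ξ₁ + 1ξ₂.
Selectivity: 2ξ₁ / (2ξ₂) = 4.7 → ξ₁ = 4.7 ξ₂.
Substitute: (1·4.7 + 1) ξ₂ = 138.6 → ξ₂ = 24.32 lbmol/h, ξ₁ = 114.3 lbmol/h.
Outlet amounts (n = n₀ + Σ ν·ξ):
  A: 673 − 1(114.3) − 1(24.32) = 534.4
  C: 0 + 2(114.3) = 228.6
  D: 0 + 2(24.32) = 48.64
  B: 0 + 1(24.32) = 24.32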